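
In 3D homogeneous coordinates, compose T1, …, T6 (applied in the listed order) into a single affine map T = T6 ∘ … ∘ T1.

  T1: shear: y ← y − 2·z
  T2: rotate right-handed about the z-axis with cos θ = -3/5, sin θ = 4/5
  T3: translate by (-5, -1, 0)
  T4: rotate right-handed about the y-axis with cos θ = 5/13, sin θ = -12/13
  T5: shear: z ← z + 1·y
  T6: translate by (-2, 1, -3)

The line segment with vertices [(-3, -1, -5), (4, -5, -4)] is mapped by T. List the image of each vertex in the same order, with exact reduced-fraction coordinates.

T1 shear: y ← y − 2·z: (-3, -1, -5) → (-3, 9, -5); (4, -5, -4) → (4, 3, -4)
T2 rotate right-handed about the z-axis with cos θ = -3/5, sin θ = 4/5: (-3, 9, -5) → (-27/5, -39/5, -5); (4, 3, -4) → (-24/5, 7/5, -4)
T3 translate by (-5, -1, 0): (-27/5, -39/5, -5) → (-52/5, -44/5, -5); (-24/5, 7/5, -4) → (-49/5, 2/5, -4)
T4 rotate right-handed about the y-axis with cos θ = 5/13, sin θ = -12/13: (-52/5, -44/5, -5) → (8/13, -44/5, -749/65); (-49/5, 2/5, -4) → (-1/13, 2/5, -688/65)
T5 shear: z ← z + 1·y: (8/13, -44/5, -749/65) → (8/13, -44/5, -1321/65); (-1/13, 2/5, -688/65) → (-1/13, 2/5, -662/65)
T6 translate by (-2, 1, -3): (8/13, -44/5, -1321/65) → (-18/13, -39/5, -1516/65); (-1/13, 2/5, -662/65) → (-27/13, 7/5, -857/65)

image vertices: (-18/13, -39/5, -1516/65), (-27/13, 7/5, -857/65)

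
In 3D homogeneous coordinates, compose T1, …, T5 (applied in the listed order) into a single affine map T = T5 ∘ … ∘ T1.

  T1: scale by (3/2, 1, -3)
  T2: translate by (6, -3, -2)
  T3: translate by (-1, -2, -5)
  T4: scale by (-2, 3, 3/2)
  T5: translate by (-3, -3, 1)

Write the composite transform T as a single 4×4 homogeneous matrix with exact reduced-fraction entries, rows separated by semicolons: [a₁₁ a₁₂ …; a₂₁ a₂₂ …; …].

T1 = [3/2 0 0 0; 0 1 0 0; 0 0 -3 0; 0 0 0 1]
T2·T1 = [3/2 0 0 6; 0 1 0 -3; 0 0 -3 -2; 0 0 0 1]
T3·…·T1 = [3/2 0 0 5; 0 1 0 -5; 0 0 -3 -7; 0 0 0 1]
T4·…·T1 = [-3 0 0 -10; 0 3 0 -15; 0 0 -9/2 -21/2; 0 0 0 1]
T5·…·T1 = [-3 0 0 -13; 0 3 0 -18; 0 0 -9/2 -19/2; 0 0 0 1]

T = [-3 0 0 -13; 0 3 0 -18; 0 0 -9/2 -19/2; 0 0 0 1]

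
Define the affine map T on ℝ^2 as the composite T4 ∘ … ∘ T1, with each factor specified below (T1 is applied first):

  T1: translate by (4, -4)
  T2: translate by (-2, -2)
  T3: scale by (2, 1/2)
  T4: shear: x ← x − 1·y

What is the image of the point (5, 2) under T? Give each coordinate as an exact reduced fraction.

T1 translate by (4, -4): (5, 2) → (9, -2)
T2 translate by (-2, -2): (9, -2) → (7, -4)
T3 scale by (2, 1/2): (7, -4) → (14, -2)
T4 shear: x ← x − 1·y: (14, -2) → (16, -2)

T(p) = (16, -2)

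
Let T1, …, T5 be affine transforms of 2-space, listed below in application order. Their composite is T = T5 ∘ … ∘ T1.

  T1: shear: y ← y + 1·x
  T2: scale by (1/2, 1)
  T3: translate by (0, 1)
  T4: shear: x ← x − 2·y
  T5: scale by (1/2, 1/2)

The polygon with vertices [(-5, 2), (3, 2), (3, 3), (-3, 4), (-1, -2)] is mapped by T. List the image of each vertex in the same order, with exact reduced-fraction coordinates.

image vertices: (3/4, -1), (-21/4, 3), (-25/4, 7/2), (-11/4, 1), (7/4, -1)

T1 shear: y ← y + 1·x: (-5, 2) → (-5, -3); (3, 2) → (3, 5); (3, 3) → (3, 6); (-3, 4) → (-3, 1); (-1, -2) → (-1, -3)
T2 scale by (1/2, 1): (-5, -3) → (-5/2, -3); (3, 5) → (3/2, 5); (3, 6) → (3/2, 6); (-3, 1) → (-3/2, 1); (-1, -3) → (-1/2, -3)
T3 translate by (0, 1): (-5/2, -3) → (-5/2, -2); (3/2, 5) → (3/2, 6); (3/2, 6) → (3/2, 7); (-3/2, 1) → (-3/2, 2); (-1/2, -3) → (-1/2, -2)
T4 shear: x ← x − 2·y: (-5/2, -2) → (3/2, -2); (3/2, 6) → (-21/2, 6); (3/2, 7) → (-25/2, 7); (-3/2, 2) → (-11/2, 2); (-1/2, -2) → (7/2, -2)
T5 scale by (1/2, 1/2): (3/2, -2) → (3/4, -1); (-21/2, 6) → (-21/4, 3); (-25/2, 7) → (-25/4, 7/2); (-11/2, 2) → (-11/4, 1); (7/2, -2) → (7/4, -1)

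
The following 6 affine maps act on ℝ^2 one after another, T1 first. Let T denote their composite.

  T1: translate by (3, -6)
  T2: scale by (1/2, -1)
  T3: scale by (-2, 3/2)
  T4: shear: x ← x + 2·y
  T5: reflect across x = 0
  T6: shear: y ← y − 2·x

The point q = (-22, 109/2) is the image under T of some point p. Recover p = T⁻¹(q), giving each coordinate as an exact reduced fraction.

p = (-4, -1)

T1 = [1 0 3; 0 1 -6; 0 0 1]
T2·T1 = [1/2 0 3/2; 0 -1 6; 0 0 1]
T3·…·T1 = [-1 0 -3; 0 -3/2 9; 0 0 1]
T4·…·T1 = [-1 -3 15; 0 -3/2 9; 0 0 1]
T5·…·T1 = [1 3 -15; 0 -3/2 9; 0 0 1]
T6·…·T1 = [1 3 -15; -2 -15/2 39; 0 0 1]
det M = -3/2; M⁻¹ = [5 2 -3; -4/3 -2/3 6; 0 0 1]
M⁻¹ · (-22, 109/2)ᵀ = (-4, -1)ᵀ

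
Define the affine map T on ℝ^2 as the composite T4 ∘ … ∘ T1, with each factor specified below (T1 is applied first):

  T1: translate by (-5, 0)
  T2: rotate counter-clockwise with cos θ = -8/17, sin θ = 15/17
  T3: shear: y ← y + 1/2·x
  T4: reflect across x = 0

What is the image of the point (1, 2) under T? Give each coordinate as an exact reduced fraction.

T1 translate by (-5, 0): (1, 2) → (-4, 2)
T2 rotate counter-clockwise with cos θ = -8/17, sin θ = 15/17: (-4, 2) → (2/17, -76/17)
T3 shear: y ← y + 1/2·x: (2/17, -76/17) → (2/17, -75/17)
T4 reflect across x = 0: (2/17, -75/17) → (-2/17, -75/17)

T(p) = (-2/17, -75/17)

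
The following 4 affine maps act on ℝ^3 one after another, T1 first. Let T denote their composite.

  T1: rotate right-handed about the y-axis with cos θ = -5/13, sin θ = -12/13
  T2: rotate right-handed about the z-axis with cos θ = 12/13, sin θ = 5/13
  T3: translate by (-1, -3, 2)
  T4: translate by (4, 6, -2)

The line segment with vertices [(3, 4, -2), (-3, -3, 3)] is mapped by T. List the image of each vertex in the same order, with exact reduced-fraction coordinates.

T1 rotate right-handed about the y-axis with cos θ = -5/13, sin θ = -12/13: (3, 4, -2) → (9/13, 4, 46/13); (-3, -3, 3) → (-21/13, -3, -51/13)
T2 rotate right-handed about the z-axis with cos θ = 12/13, sin θ = 5/13: (9/13, 4, 46/13) → (-152/169, 669/169, 46/13); (-21/13, -3, -51/13) → (-57/169, -573/169, -51/13)
T3 translate by (-1, -3, 2): (-152/169, 669/169, 46/13) → (-321/169, 162/169, 72/13); (-57/169, -573/169, -51/13) → (-226/169, -1080/169, -25/13)
T4 translate by (4, 6, -2): (-321/169, 162/169, 72/13) → (355/169, 1176/169, 46/13); (-226/169, -1080/169, -25/13) → (450/169, -66/169, -51/13)

image vertices: (355/169, 1176/169, 46/13), (450/169, -66/169, -51/13)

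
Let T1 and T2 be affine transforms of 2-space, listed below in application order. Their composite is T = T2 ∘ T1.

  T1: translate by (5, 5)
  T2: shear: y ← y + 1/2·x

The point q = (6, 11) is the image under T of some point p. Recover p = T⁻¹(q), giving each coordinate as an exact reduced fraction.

p = (1, 3)

T1 = [1 0 5; 0 1 5; 0 0 1]
T2·T1 = [1 0 5; 1/2 1 15/2; 0 0 1]
det M = 1; M⁻¹ = [1 0 -5; -1/2 1 -5; 0 0 1]
M⁻¹ · (6, 11)ᵀ = (1, 3)ᵀ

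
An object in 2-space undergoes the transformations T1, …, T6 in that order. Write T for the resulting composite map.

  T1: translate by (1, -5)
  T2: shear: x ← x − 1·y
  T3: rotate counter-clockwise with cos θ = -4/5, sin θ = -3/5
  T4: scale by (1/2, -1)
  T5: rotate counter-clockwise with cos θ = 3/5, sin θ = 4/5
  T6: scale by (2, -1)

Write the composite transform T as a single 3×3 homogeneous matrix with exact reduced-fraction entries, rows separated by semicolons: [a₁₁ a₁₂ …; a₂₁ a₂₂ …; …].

T1 = [1 0 1; 0 1 -5; 0 0 1]
T2·T1 = [1 -1 6; 0 1 -5; 0 0 1]
T3·…·T1 = [-4/5 7/5 -39/5; -3/5 -1/5 2/5; 0 0 1]
T4·…·T1 = [-2/5 7/10 -39/10; 3/5 1/5 -2/5; 0 0 1]
T5·…·T1 = [-18/25 13/50 -101/50; 1/25 17/25 -84/25; 0 0 1]
T6·…·T1 = [-36/25 13/25 -101/25; -1/25 -17/25 84/25; 0 0 1]

T = [-36/25 13/25 -101/25; -1/25 -17/25 84/25; 0 0 1]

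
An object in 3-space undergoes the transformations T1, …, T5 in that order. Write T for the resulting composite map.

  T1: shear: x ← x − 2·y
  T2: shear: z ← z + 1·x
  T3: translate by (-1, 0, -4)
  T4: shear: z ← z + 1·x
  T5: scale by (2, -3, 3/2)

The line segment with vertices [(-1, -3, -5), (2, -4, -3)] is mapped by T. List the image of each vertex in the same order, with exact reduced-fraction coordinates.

T1 shear: x ← x − 2·y: (-1, -3, -5) → (5, -3, -5); (2, -4, -3) → (10, -4, -3)
T2 shear: z ← z + 1·x: (5, -3, -5) → (5, -3, 0); (10, -4, -3) → (10, -4, 7)
T3 translate by (-1, 0, -4): (5, -3, 0) → (4, -3, -4); (10, -4, 7) → (9, -4, 3)
T4 shear: z ← z + 1·x: (4, -3, -4) → (4, -3, 0); (9, -4, 3) → (9, -4, 12)
T5 scale by (2, -3, 3/2): (4, -3, 0) → (8, 9, 0); (9, -4, 12) → (18, 12, 18)

image vertices: (8, 9, 0), (18, 12, 18)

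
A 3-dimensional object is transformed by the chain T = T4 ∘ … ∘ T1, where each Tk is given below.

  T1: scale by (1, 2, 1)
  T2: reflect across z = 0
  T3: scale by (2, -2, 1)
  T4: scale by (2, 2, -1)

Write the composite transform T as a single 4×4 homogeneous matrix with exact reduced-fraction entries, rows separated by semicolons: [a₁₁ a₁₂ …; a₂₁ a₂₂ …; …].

T1 = [1 0 0 0; 0 2 0 0; 0 0 1 0; 0 0 0 1]
T2·T1 = [1 0 0 0; 0 2 0 0; 0 0 -1 0; 0 0 0 1]
T3·…·T1 = [2 0 0 0; 0 -4 0 0; 0 0 -1 0; 0 0 0 1]
T4·…·T1 = [4 0 0 0; 0 -8 0 0; 0 0 1 0; 0 0 0 1]

T = [4 0 0 0; 0 -8 0 0; 0 0 1 0; 0 0 0 1]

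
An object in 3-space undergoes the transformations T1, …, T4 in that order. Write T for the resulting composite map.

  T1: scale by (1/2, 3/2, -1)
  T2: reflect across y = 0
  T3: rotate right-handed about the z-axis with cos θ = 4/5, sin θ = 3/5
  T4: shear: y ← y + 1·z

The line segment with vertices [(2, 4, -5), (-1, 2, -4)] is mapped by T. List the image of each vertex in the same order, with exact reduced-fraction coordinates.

image vertices: (22/5, 4/5, 5), (7/5, 13/10, 4)

T1 scale by (1/2, 3/2, -1): (2, 4, -5) → (1, 6, 5); (-1, 2, -4) → (-1/2, 3, 4)
T2 reflect across y = 0: (1, 6, 5) → (1, -6, 5); (-1/2, 3, 4) → (-1/2, -3, 4)
T3 rotate right-handed about the z-axis with cos θ = 4/5, sin θ = 3/5: (1, -6, 5) → (22/5, -21/5, 5); (-1/2, -3, 4) → (7/5, -27/10, 4)
T4 shear: y ← y + 1·z: (22/5, -21/5, 5) → (22/5, 4/5, 5); (7/5, -27/10, 4) → (7/5, 13/10, 4)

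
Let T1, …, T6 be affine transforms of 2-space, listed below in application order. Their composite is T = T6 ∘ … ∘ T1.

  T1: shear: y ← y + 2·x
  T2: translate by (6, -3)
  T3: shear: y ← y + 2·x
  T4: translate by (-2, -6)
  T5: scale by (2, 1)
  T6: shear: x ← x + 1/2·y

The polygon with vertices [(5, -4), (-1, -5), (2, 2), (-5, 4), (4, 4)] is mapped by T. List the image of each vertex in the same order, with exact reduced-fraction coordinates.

image vertices: (55/2, 19), (3, -6), (37/2, 13), (-17/2, -13), (55/2, 23)

T1 shear: y ← y + 2·x: (5, -4) → (5, 6); (-1, -5) → (-1, -7); (2, 2) → (2, 6); (-5, 4) → (-5, -6); (4, 4) → (4, 12)
T2 translate by (6, -3): (5, 6) → (11, 3); (-1, -7) → (5, -10); (2, 6) → (8, 3); (-5, -6) → (1, -9); (4, 12) → (10, 9)
T3 shear: y ← y + 2·x: (11, 3) → (11, 25); (5, -10) → (5, 0); (8, 3) → (8, 19); (1, -9) → (1, -7); (10, 9) → (10, 29)
T4 translate by (-2, -6): (11, 25) → (9, 19); (5, 0) → (3, -6); (8, 19) → (6, 13); (1, -7) → (-1, -13); (10, 29) → (8, 23)
T5 scale by (2, 1): (9, 19) → (18, 19); (3, -6) → (6, -6); (6, 13) → (12, 13); (-1, -13) → (-2, -13); (8, 23) → (16, 23)
T6 shear: x ← x + 1/2·y: (18, 19) → (55/2, 19); (6, -6) → (3, -6); (12, 13) → (37/2, 13); (-2, -13) → (-17/2, -13); (16, 23) → (55/2, 23)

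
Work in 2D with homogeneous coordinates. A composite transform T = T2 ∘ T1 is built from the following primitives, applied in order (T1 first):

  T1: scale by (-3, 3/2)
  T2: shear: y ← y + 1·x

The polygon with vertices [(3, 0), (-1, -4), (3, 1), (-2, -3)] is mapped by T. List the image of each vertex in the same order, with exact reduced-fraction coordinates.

image vertices: (-9, -9), (3, -3), (-9, -15/2), (6, 3/2)

T1 scale by (-3, 3/2): (3, 0) → (-9, 0); (-1, -4) → (3, -6); (3, 1) → (-9, 3/2); (-2, -3) → (6, -9/2)
T2 shear: y ← y + 1·x: (-9, 0) → (-9, -9); (3, -6) → (3, -3); (-9, 3/2) → (-9, -15/2); (6, -9/2) → (6, 3/2)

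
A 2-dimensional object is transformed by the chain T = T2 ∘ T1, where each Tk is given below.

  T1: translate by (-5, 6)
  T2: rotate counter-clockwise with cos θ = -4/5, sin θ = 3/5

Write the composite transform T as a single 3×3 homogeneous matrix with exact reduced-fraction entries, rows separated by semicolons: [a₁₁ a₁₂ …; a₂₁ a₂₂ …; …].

T = [-4/5 -3/5 2/5; 3/5 -4/5 -39/5; 0 0 1]

T1 = [1 0 -5; 0 1 6; 0 0 1]
T2·T1 = [-4/5 -3/5 2/5; 3/5 -4/5 -39/5; 0 0 1]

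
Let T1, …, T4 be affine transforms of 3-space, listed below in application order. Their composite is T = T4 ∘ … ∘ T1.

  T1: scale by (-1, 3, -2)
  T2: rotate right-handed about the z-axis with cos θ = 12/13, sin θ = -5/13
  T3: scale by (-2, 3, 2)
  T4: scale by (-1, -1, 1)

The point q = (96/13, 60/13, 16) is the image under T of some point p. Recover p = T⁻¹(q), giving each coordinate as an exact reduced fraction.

T1 = [-1 0 0 0; 0 3 0 0; 0 0 -2 0; 0 0 0 1]
T2·T1 = [-12/13 15/13 0 0; 5/13 36/13 0 0; 0 0 -2 0; 0 0 0 1]
T3·…·T1 = [24/13 -30/13 0 0; 15/13 108/13 0 0; 0 0 -4 0; 0 0 0 1]
T4·…·T1 = [-24/13 30/13 0 0; -15/13 -108/13 0 0; 0 0 -4 0; 0 0 0 1]
det M = -72; M⁻¹ = [-6/13 -5/39 0 0; 5/78 -4/39 0 0; 0 0 -1/4 0; 0 0 0 1]
M⁻¹ · (96/13, 60/13, 16)ᵀ = (-4, 0, -4)ᵀ

p = (-4, 0, -4)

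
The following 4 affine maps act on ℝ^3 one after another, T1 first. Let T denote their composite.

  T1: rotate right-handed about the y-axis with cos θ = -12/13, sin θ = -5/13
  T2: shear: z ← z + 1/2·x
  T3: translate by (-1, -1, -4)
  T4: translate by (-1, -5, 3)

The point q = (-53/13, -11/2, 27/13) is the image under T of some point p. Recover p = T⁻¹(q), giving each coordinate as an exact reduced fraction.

p = (7/2, 1/2, -3)

T1 = [-12/13 0 -5/13 0; 0 1 0 0; 5/13 0 -12/13 0; 0 0 0 1]
T2·T1 = [-12/13 0 -5/13 0; 0 1 0 0; -1/13 0 -29/26 0; 0 0 0 1]
T3·…·T1 = [-12/13 0 -5/13 -1; 0 1 0 -1; -1/13 0 -29/26 -4; 0 0 0 1]
T4·…·T1 = [-12/13 0 -5/13 -2; 0 1 0 -6; -1/13 0 -29/26 -1; 0 0 0 1]
det M = 1; M⁻¹ = [-29/26 0 5/13 -24/13; 0 1 0 6; 1/13 0 -12/13 -10/13; 0 0 0 1]
M⁻¹ · (-53/13, -11/2, 27/13)ᵀ = (7/2, 1/2, -3)ᵀ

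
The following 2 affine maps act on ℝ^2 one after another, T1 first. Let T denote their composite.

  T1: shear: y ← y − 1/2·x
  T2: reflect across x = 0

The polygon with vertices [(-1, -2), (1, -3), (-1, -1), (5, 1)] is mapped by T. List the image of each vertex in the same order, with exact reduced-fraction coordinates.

T1 shear: y ← y − 1/2·x: (-1, -2) → (-1, -3/2); (1, -3) → (1, -7/2); (-1, -1) → (-1, -1/2); (5, 1) → (5, -3/2)
T2 reflect across x = 0: (-1, -3/2) → (1, -3/2); (1, -7/2) → (-1, -7/2); (-1, -1/2) → (1, -1/2); (5, -3/2) → (-5, -3/2)

image vertices: (1, -3/2), (-1, -7/2), (1, -1/2), (-5, -3/2)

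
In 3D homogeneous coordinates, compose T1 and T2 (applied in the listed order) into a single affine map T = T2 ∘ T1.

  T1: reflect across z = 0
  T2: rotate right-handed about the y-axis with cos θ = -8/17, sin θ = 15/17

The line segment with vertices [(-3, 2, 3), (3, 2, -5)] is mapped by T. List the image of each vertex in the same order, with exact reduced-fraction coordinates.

T1 reflect across z = 0: (-3, 2, 3) → (-3, 2, -3); (3, 2, -5) → (3, 2, 5)
T2 rotate right-handed about the y-axis with cos θ = -8/17, sin θ = 15/17: (-3, 2, -3) → (-21/17, 2, 69/17); (3, 2, 5) → (3, 2, -5)

image vertices: (-21/17, 2, 69/17), (3, 2, -5)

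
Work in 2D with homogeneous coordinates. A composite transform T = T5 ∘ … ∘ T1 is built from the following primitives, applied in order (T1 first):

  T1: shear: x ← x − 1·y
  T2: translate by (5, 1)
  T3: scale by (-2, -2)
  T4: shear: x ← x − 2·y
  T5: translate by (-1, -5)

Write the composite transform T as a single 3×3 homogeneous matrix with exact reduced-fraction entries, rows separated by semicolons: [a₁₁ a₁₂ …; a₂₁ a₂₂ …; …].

T1 = [1 -1 0; 0 1 0; 0 0 1]
T2·T1 = [1 -1 5; 0 1 1; 0 0 1]
T3·…·T1 = [-2 2 -10; 0 -2 -2; 0 0 1]
T4·…·T1 = [-2 6 -6; 0 -2 -2; 0 0 1]
T5·…·T1 = [-2 6 -7; 0 -2 -7; 0 0 1]

T = [-2 6 -7; 0 -2 -7; 0 0 1]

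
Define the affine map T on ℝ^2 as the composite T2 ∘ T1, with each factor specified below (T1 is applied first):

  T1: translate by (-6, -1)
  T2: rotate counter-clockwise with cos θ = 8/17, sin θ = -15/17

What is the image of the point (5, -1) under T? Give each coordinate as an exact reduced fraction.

T1 translate by (-6, -1): (5, -1) → (-1, -2)
T2 rotate counter-clockwise with cos θ = 8/17, sin θ = -15/17: (-1, -2) → (-38/17, -1/17)

T(p) = (-38/17, -1/17)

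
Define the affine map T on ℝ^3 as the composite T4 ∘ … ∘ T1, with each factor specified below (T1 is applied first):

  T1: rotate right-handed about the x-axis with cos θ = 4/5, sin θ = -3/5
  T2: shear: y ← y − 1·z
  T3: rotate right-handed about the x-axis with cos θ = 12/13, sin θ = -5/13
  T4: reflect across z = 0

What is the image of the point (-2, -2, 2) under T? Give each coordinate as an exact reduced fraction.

T1 rotate right-handed about the x-axis with cos θ = 4/5, sin θ = -3/5: (-2, -2, 2) → (-2, -2/5, 14/5)
T2 shear: y ← y − 1·z: (-2, -2/5, 14/5) → (-2, -16/5, 14/5)
T3 rotate right-handed about the x-axis with cos θ = 12/13, sin θ = -5/13: (-2, -16/5, 14/5) → (-2, -122/65, 248/65)
T4 reflect across z = 0: (-2, -122/65, 248/65) → (-2, -122/65, -248/65)

T(p) = (-2, -122/65, -248/65)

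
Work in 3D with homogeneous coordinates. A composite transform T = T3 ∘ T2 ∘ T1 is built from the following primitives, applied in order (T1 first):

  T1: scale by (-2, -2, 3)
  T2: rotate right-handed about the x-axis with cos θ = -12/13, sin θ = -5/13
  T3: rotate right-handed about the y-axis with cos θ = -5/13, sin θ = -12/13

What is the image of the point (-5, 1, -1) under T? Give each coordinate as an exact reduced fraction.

T(p) = (-1202/169, 9/13, 1330/169)

T1 scale by (-2, -2, 3): (-5, 1, -1) → (10, -2, -3)
T2 rotate right-handed about the x-axis with cos θ = -12/13, sin θ = -5/13: (10, -2, -3) → (10, 9/13, 46/13)
T3 rotate right-handed about the y-axis with cos θ = -5/13, sin θ = -12/13: (10, 9/13, 46/13) → (-1202/169, 9/13, 1330/169)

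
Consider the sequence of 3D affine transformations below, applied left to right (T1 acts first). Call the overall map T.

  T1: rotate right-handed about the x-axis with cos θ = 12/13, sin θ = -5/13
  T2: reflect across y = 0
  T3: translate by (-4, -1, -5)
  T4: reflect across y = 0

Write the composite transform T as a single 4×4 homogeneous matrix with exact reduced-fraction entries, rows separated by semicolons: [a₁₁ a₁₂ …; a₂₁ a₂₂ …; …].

T = [1 0 0 -4; 0 12/13 5/13 1; 0 -5/13 12/13 -5; 0 0 0 1]

T1 = [1 0 0 0; 0 12/13 5/13 0; 0 -5/13 12/13 0; 0 0 0 1]
T2·T1 = [1 0 0 0; 0 -12/13 -5/13 0; 0 -5/13 12/13 0; 0 0 0 1]
T3·…·T1 = [1 0 0 -4; 0 -12/13 -5/13 -1; 0 -5/13 12/13 -5; 0 0 0 1]
T4·…·T1 = [1 0 0 -4; 0 12/13 5/13 1; 0 -5/13 12/13 -5; 0 0 0 1]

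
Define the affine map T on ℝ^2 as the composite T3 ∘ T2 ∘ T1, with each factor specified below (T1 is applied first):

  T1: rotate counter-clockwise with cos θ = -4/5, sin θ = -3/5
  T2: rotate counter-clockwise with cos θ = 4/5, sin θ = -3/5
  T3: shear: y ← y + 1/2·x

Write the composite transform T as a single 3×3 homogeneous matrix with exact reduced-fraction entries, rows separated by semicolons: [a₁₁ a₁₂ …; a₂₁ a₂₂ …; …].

T = [-1 0 0; -1/2 -1 0; 0 0 1]

T1 = [-4/5 3/5 0; -3/5 -4/5 0; 0 0 1]
T2·T1 = [-1 0 0; 0 -1 0; 0 0 1]
T3·…·T1 = [-1 0 0; -1/2 -1 0; 0 0 1]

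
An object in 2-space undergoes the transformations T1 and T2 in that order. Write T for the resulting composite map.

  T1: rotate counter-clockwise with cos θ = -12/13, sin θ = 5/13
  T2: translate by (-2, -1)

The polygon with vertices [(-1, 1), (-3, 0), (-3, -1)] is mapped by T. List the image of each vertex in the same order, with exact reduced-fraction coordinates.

T1 rotate counter-clockwise with cos θ = -12/13, sin θ = 5/13: (-1, 1) → (7/13, -17/13); (-3, 0) → (36/13, -15/13); (-3, -1) → (41/13, -3/13)
T2 translate by (-2, -1): (7/13, -17/13) → (-19/13, -30/13); (36/13, -15/13) → (10/13, -28/13); (41/13, -3/13) → (15/13, -16/13)

image vertices: (-19/13, -30/13), (10/13, -28/13), (15/13, -16/13)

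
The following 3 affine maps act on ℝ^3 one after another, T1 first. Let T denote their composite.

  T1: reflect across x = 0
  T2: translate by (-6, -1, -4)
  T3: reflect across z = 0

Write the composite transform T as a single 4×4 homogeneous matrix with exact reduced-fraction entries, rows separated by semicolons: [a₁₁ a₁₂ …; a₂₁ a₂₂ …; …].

T1 = [-1 0 0 0; 0 1 0 0; 0 0 1 0; 0 0 0 1]
T2·T1 = [-1 0 0 -6; 0 1 0 -1; 0 0 1 -4; 0 0 0 1]
T3·…·T1 = [-1 0 0 -6; 0 1 0 -1; 0 0 -1 4; 0 0 0 1]

T = [-1 0 0 -6; 0 1 0 -1; 0 0 -1 4; 0 0 0 1]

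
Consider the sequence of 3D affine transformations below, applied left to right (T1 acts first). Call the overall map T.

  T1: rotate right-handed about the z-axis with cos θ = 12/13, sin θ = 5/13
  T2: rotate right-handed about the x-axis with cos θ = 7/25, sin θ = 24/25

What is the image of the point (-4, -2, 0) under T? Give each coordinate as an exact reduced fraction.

T1 rotate right-handed about the z-axis with cos θ = 12/13, sin θ = 5/13: (-4, -2, 0) → (-38/13, -44/13, 0)
T2 rotate right-handed about the x-axis with cos θ = 7/25, sin θ = 24/25: (-38/13, -44/13, 0) → (-38/13, -308/325, -1056/325)

T(p) = (-38/13, -308/325, -1056/325)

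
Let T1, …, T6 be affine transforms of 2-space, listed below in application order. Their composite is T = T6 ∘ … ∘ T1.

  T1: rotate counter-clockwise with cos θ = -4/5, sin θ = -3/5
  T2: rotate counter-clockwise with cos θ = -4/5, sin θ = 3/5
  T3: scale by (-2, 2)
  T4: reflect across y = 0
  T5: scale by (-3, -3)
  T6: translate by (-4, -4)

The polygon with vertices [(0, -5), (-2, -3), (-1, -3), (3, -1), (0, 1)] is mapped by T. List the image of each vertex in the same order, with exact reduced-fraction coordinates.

T1 rotate counter-clockwise with cos θ = -4/5, sin θ = -3/5: (0, -5) → (-3, 4); (-2, -3) → (-1/5, 18/5); (-1, -3) → (-1, 3); (3, -1) → (-3, -1); (0, 1) → (3/5, -4/5)
T2 rotate counter-clockwise with cos θ = -4/5, sin θ = 3/5: (-3, 4) → (0, -5); (-1/5, 18/5) → (-2, -3); (-1, 3) → (-1, -3); (-3, -1) → (3, -1); (3/5, -4/5) → (0, 1)
T3 scale by (-2, 2): (0, -5) → (0, -10); (-2, -3) → (4, -6); (-1, -3) → (2, -6); (3, -1) → (-6, -2); (0, 1) → (0, 2)
T4 reflect across y = 0: (0, -10) → (0, 10); (4, -6) → (4, 6); (2, -6) → (2, 6); (-6, -2) → (-6, 2); (0, 2) → (0, -2)
T5 scale by (-3, -3): (0, 10) → (0, -30); (4, 6) → (-12, -18); (2, 6) → (-6, -18); (-6, 2) → (18, -6); (0, -2) → (0, 6)
T6 translate by (-4, -4): (0, -30) → (-4, -34); (-12, -18) → (-16, -22); (-6, -18) → (-10, -22); (18, -6) → (14, -10); (0, 6) → (-4, 2)

image vertices: (-4, -34), (-16, -22), (-10, -22), (14, -10), (-4, 2)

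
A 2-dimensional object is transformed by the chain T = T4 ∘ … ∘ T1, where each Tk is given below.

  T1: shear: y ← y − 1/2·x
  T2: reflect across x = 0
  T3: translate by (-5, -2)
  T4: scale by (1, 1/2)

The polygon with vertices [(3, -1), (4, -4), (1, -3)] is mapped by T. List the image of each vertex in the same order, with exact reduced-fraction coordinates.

image vertices: (-8, -9/4), (-9, -4), (-6, -11/4)

T1 shear: y ← y − 1/2·x: (3, -1) → (3, -5/2); (4, -4) → (4, -6); (1, -3) → (1, -7/2)
T2 reflect across x = 0: (3, -5/2) → (-3, -5/2); (4, -6) → (-4, -6); (1, -7/2) → (-1, -7/2)
T3 translate by (-5, -2): (-3, -5/2) → (-8, -9/2); (-4, -6) → (-9, -8); (-1, -7/2) → (-6, -11/2)
T4 scale by (1, 1/2): (-8, -9/2) → (-8, -9/4); (-9, -8) → (-9, -4); (-6, -11/2) → (-6, -11/4)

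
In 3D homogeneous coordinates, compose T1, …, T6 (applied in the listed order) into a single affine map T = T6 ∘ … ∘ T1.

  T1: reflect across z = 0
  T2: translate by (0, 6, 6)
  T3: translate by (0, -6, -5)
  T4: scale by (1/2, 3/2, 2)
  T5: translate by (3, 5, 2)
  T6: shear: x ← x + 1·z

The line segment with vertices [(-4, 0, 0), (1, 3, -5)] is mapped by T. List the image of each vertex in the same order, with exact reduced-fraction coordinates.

T1 reflect across z = 0: (-4, 0, 0) → (-4, 0, 0); (1, 3, -5) → (1, 3, 5)
T2 translate by (0, 6, 6): (-4, 0, 0) → (-4, 6, 6); (1, 3, 5) → (1, 9, 11)
T3 translate by (0, -6, -5): (-4, 6, 6) → (-4, 0, 1); (1, 9, 11) → (1, 3, 6)
T4 scale by (1/2, 3/2, 2): (-4, 0, 1) → (-2, 0, 2); (1, 3, 6) → (1/2, 9/2, 12)
T5 translate by (3, 5, 2): (-2, 0, 2) → (1, 5, 4); (1/2, 9/2, 12) → (7/2, 19/2, 14)
T6 shear: x ← x + 1·z: (1, 5, 4) → (5, 5, 4); (7/2, 19/2, 14) → (35/2, 19/2, 14)

image vertices: (5, 5, 4), (35/2, 19/2, 14)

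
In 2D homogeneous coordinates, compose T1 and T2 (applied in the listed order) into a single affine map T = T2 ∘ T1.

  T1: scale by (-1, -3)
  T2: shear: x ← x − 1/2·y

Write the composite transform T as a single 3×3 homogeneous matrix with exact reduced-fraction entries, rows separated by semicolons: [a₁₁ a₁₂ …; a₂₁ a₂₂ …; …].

T = [-1 3/2 0; 0 -3 0; 0 0 1]

T1 = [-1 0 0; 0 -3 0; 0 0 1]
T2·T1 = [-1 3/2 0; 0 -3 0; 0 0 1]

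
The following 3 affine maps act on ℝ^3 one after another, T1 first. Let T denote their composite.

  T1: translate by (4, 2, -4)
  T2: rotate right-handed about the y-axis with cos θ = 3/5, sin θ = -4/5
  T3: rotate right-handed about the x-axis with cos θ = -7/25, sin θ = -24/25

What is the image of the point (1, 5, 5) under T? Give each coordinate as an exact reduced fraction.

T1 translate by (4, 2, -4): (1, 5, 5) → (5, 7, 1)
T2 rotate right-handed about the y-axis with cos θ = 3/5, sin θ = -4/5: (5, 7, 1) → (11/5, 7, 23/5)
T3 rotate right-handed about the x-axis with cos θ = -7/25, sin θ = -24/25: (11/5, 7, 23/5) → (11/5, 307/125, -1001/125)

T(p) = (11/5, 307/125, -1001/125)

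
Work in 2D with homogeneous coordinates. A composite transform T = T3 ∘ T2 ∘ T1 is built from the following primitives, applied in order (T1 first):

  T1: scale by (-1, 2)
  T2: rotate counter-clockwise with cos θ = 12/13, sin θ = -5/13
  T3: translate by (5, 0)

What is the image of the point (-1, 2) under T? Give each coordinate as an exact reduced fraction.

T(p) = (97/13, 43/13)

T1 scale by (-1, 2): (-1, 2) → (1, 4)
T2 rotate counter-clockwise with cos θ = 12/13, sin θ = -5/13: (1, 4) → (32/13, 43/13)
T3 translate by (5, 0): (32/13, 43/13) → (97/13, 43/13)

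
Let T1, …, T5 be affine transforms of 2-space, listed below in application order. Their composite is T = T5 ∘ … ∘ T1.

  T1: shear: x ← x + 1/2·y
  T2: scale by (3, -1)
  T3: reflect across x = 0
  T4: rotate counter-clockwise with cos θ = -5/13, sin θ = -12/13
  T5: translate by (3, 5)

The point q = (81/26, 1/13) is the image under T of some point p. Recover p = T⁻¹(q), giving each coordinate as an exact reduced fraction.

T1 = [1 1/2 0; 0 1 0; 0 0 1]
T2·T1 = [3 3/2 0; 0 -1 0; 0 0 1]
T3·…·T1 = [-3 -3/2 0; 0 -1 0; 0 0 1]
T4·…·T1 = [15/13 -9/26 0; 36/13 23/13 0; 0 0 1]
T5·…·T1 = [15/13 -9/26 3; 36/13 23/13 5; 0 0 1]
det M = 3; M⁻¹ = [23/39 3/26 -61/26; -12/13 5/13 11/13; 0 0 1]
M⁻¹ · (81/26, 1/13)ᵀ = (-1/2, -2)ᵀ

p = (-1/2, -2)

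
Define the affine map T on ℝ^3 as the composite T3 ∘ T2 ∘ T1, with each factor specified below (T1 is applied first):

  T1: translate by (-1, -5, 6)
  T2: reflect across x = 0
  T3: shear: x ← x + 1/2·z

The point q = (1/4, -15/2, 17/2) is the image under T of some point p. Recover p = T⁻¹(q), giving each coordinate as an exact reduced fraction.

p = (5, -5/2, 5/2)

T1 = [1 0 0 -1; 0 1 0 -5; 0 0 1 6; 0 0 0 1]
T2·T1 = [-1 0 0 1; 0 1 0 -5; 0 0 1 6; 0 0 0 1]
T3·…·T1 = [-1 0 1/2 4; 0 1 0 -5; 0 0 1 6; 0 0 0 1]
det M = -1; M⁻¹ = [-1 0 1/2 1; 0 1 0 5; 0 0 1 -6; 0 0 0 1]
M⁻¹ · (1/4, -15/2, 17/2)ᵀ = (5, -5/2, 5/2)ᵀ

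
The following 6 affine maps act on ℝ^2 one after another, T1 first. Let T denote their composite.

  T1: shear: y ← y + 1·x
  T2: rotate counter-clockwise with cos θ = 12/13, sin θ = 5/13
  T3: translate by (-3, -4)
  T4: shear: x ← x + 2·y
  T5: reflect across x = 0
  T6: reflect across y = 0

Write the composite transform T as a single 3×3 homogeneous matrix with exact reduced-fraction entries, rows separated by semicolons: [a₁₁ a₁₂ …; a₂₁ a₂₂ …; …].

T = [-41/13 -19/13 11; -17/13 -12/13 4; 0 0 1]

T1 = [1 0 0; 1 1 0; 0 0 1]
T2·T1 = [7/13 -5/13 0; 17/13 12/13 0; 0 0 1]
T3·…·T1 = [7/13 -5/13 -3; 17/13 12/13 -4; 0 0 1]
T4·…·T1 = [41/13 19/13 -11; 17/13 12/13 -4; 0 0 1]
T5·…·T1 = [-41/13 -19/13 11; 17/13 12/13 -4; 0 0 1]
T6·…·T1 = [-41/13 -19/13 11; -17/13 -12/13 4; 0 0 1]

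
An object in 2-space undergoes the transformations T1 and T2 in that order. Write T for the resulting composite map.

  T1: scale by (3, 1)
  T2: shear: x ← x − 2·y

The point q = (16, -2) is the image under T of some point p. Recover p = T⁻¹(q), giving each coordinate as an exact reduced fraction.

T1 = [3 0 0; 0 1 0; 0 0 1]
T2·T1 = [3 -2 0; 0 1 0; 0 0 1]
det M = 3; M⁻¹ = [1/3 2/3 0; 0 1 0; 0 0 1]
M⁻¹ · (16, -2)ᵀ = (4, -2)ᵀ

p = (4, -2)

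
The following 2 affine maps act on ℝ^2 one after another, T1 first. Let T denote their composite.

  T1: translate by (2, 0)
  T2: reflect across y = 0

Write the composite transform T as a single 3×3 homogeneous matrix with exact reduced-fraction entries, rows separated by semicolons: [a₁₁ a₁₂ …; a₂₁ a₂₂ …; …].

T = [1 0 2; 0 -1 0; 0 0 1]

T1 = [1 0 2; 0 1 0; 0 0 1]
T2·T1 = [1 0 2; 0 -1 0; 0 0 1]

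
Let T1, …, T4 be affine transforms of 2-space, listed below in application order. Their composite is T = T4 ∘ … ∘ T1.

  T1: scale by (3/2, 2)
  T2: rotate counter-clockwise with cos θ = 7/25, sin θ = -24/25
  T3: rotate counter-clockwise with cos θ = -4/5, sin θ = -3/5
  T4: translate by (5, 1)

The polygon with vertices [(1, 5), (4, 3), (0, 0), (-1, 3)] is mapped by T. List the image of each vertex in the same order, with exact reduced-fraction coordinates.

image vertices: (-11/5, -61/10), (-17/5, -1/5), (5, 1), (13/5, -47/10)

T1 scale by (3/2, 2): (1, 5) → (3/2, 10); (4, 3) → (6, 6); (0, 0) → (0, 0); (-1, 3) → (-3/2, 6)
T2 rotate counter-clockwise with cos θ = 7/25, sin θ = -24/25: (3/2, 10) → (501/50, 34/25); (6, 6) → (186/25, -102/25); (0, 0) → (0, 0); (-3/2, 6) → (267/50, 78/25)
T3 rotate counter-clockwise with cos θ = -4/5, sin θ = -3/5: (501/50, 34/25) → (-36/5, -71/10); (186/25, -102/25) → (-42/5, -6/5); (0, 0) → (0, 0); (267/50, 78/25) → (-12/5, -57/10)
T4 translate by (5, 1): (-36/5, -71/10) → (-11/5, -61/10); (-42/5, -6/5) → (-17/5, -1/5); (0, 0) → (5, 1); (-12/5, -57/10) → (13/5, -47/10)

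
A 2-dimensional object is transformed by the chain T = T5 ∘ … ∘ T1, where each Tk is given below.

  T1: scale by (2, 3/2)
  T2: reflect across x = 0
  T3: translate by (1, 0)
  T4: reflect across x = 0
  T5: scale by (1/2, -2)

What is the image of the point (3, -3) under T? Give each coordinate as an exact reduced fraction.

T1 scale by (2, 3/2): (3, -3) → (6, -9/2)
T2 reflect across x = 0: (6, -9/2) → (-6, -9/2)
T3 translate by (1, 0): (-6, -9/2) → (-5, -9/2)
T4 reflect across x = 0: (-5, -9/2) → (5, -9/2)
T5 scale by (1/2, -2): (5, -9/2) → (5/2, 9)

T(p) = (5/2, 9)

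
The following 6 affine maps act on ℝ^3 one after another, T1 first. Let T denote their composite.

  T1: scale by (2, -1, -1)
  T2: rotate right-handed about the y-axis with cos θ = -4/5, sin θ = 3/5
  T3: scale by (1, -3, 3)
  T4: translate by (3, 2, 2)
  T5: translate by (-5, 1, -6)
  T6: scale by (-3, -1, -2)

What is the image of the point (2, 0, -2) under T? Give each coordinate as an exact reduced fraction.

T(p) = (12, -3, 32)

T1 scale by (2, -1, -1): (2, 0, -2) → (4, 0, 2)
T2 rotate right-handed about the y-axis with cos θ = -4/5, sin θ = 3/5: (4, 0, 2) → (-2, 0, -4)
T3 scale by (1, -3, 3): (-2, 0, -4) → (-2, 0, -12)
T4 translate by (3, 2, 2): (-2, 0, -12) → (1, 2, -10)
T5 translate by (-5, 1, -6): (1, 2, -10) → (-4, 3, -16)
T6 scale by (-3, -1, -2): (-4, 3, -16) → (12, -3, 32)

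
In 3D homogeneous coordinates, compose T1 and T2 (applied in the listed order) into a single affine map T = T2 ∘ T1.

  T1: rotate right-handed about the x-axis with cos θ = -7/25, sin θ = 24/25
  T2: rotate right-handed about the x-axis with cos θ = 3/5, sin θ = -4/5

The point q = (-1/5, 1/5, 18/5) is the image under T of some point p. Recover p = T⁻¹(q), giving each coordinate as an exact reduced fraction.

T1 = [1 0 0 0; 0 -7/25 -24/25 0; 0 24/25 -7/25 0; 0 0 0 1]
T2·T1 = [1 0 0 0; 0 3/5 -4/5 0; 0 4/5 3/5 0; 0 0 0 1]
det M = 1; M⁻¹ = [1 0 0 0; 0 3/5 4/5 0; 0 -4/5 3/5 0; 0 0 0 1]
M⁻¹ · (-1/5, 1/5, 18/5)ᵀ = (-1/5, 3, 2)ᵀ

p = (-1/5, 3, 2)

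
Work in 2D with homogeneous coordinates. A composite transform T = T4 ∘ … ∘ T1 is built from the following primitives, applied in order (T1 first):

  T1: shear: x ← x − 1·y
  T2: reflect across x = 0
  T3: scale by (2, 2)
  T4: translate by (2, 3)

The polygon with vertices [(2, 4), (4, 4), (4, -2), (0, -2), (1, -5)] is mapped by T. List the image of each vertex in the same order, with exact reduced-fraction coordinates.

T1 shear: x ← x − 1·y: (2, 4) → (-2, 4); (4, 4) → (0, 4); (4, -2) → (6, -2); (0, -2) → (2, -2); (1, -5) → (6, -5)
T2 reflect across x = 0: (-2, 4) → (2, 4); (0, 4) → (0, 4); (6, -2) → (-6, -2); (2, -2) → (-2, -2); (6, -5) → (-6, -5)
T3 scale by (2, 2): (2, 4) → (4, 8); (0, 4) → (0, 8); (-6, -2) → (-12, -4); (-2, -2) → (-4, -4); (-6, -5) → (-12, -10)
T4 translate by (2, 3): (4, 8) → (6, 11); (0, 8) → (2, 11); (-12, -4) → (-10, -1); (-4, -4) → (-2, -1); (-12, -10) → (-10, -7)

image vertices: (6, 11), (2, 11), (-10, -1), (-2, -1), (-10, -7)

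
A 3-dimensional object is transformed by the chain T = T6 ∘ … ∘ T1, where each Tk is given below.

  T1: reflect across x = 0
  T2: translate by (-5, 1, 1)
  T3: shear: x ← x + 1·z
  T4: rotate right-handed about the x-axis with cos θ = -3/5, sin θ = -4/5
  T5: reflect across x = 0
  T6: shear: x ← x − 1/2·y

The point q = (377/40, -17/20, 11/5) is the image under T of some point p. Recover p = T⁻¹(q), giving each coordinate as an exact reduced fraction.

p = (2, -9/4, -3)

T1 = [-1 0 0 0; 0 1 0 0; 0 0 1 0; 0 0 0 1]
T2·T1 = [-1 0 0 -5; 0 1 0 1; 0 0 1 1; 0 0 0 1]
T3·…·T1 = [-1 0 1 -4; 0 1 0 1; 0 0 1 1; 0 0 0 1]
T4·…·T1 = [-1 0 1 -4; 0 -3/5 4/5 1/5; 0 -4/5 -3/5 -7/5; 0 0 0 1]
T5·…·T1 = [1 0 -1 4; 0 -3/5 4/5 1/5; 0 -4/5 -3/5 -7/5; 0 0 0 1]
T6·…·T1 = [1 3/10 -7/5 39/10; 0 -3/5 4/5 1/5; 0 -4/5 -3/5 -7/5; 0 0 0 1]
det M = 1; M⁻¹ = [1 13/10 -3/5 -5; 0 -3/5 -4/5 -1; 0 4/5 -3/5 -1; 0 0 0 1]
M⁻¹ · (377/40, -17/20, 11/5)ᵀ = (2, -9/4, -3)ᵀ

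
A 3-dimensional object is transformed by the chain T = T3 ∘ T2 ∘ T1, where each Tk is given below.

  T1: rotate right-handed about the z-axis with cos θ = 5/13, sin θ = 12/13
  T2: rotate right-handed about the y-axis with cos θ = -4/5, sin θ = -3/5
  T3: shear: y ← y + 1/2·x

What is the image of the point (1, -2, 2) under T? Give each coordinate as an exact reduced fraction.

T(p) = (-194/65, -87/65, -17/65)

T1 rotate right-handed about the z-axis with cos θ = 5/13, sin θ = 12/13: (1, -2, 2) → (29/13, 2/13, 2)
T2 rotate right-handed about the y-axis with cos θ = -4/5, sin θ = -3/5: (29/13, 2/13, 2) → (-194/65, 2/13, -17/65)
T3 shear: y ← y + 1/2·x: (-194/65, 2/13, -17/65) → (-194/65, -87/65, -17/65)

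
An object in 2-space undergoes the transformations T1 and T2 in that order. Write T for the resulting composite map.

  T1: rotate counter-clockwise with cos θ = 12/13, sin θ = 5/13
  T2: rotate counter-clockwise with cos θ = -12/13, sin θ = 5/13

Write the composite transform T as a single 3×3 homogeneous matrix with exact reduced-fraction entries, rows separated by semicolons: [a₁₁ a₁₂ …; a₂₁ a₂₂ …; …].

T1 = [12/13 -5/13 0; 5/13 12/13 0; 0 0 1]
T2·T1 = [-1 0 0; 0 -1 0; 0 0 1]

T = [-1 0 0; 0 -1 0; 0 0 1]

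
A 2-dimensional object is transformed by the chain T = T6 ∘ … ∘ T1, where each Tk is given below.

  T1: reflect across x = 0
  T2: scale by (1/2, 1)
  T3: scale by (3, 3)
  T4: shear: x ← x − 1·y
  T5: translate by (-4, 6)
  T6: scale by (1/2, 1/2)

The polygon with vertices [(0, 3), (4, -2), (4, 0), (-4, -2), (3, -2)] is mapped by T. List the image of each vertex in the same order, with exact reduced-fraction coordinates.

T1 reflect across x = 0: (0, 3) → (0, 3); (4, -2) → (-4, -2); (4, 0) → (-4, 0); (-4, -2) → (4, -2); (3, -2) → (-3, -2)
T2 scale by (1/2, 1): (0, 3) → (0, 3); (-4, -2) → (-2, -2); (-4, 0) → (-2, 0); (4, -2) → (2, -2); (-3, -2) → (-3/2, -2)
T3 scale by (3, 3): (0, 3) → (0, 9); (-2, -2) → (-6, -6); (-2, 0) → (-6, 0); (2, -2) → (6, -6); (-3/2, -2) → (-9/2, -6)
T4 shear: x ← x − 1·y: (0, 9) → (-9, 9); (-6, -6) → (0, -6); (-6, 0) → (-6, 0); (6, -6) → (12, -6); (-9/2, -6) → (3/2, -6)
T5 translate by (-4, 6): (-9, 9) → (-13, 15); (0, -6) → (-4, 0); (-6, 0) → (-10, 6); (12, -6) → (8, 0); (3/2, -6) → (-5/2, 0)
T6 scale by (1/2, 1/2): (-13, 15) → (-13/2, 15/2); (-4, 0) → (-2, 0); (-10, 6) → (-5, 3); (8, 0) → (4, 0); (-5/2, 0) → (-5/4, 0)

image vertices: (-13/2, 15/2), (-2, 0), (-5, 3), (4, 0), (-5/4, 0)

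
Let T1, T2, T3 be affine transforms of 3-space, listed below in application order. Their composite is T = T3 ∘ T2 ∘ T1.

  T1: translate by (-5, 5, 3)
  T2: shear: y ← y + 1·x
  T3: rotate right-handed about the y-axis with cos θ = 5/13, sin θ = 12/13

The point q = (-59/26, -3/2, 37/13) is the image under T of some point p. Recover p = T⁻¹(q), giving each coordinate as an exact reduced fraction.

p = (3/2, -3, -4)

T1 = [1 0 0 -5; 0 1 0 5; 0 0 1 3; 0 0 0 1]
T2·T1 = [1 0 0 -5; 1 1 0 0; 0 0 1 3; 0 0 0 1]
T3·…·T1 = [5/13 0 12/13 11/13; 1 1 0 0; -12/13 0 5/13 75/13; 0 0 0 1]
det M = 1; M⁻¹ = [5/13 0 -12/13 5; -5/13 1 12/13 -5; 12/13 0 5/13 -3; 0 0 0 1]
M⁻¹ · (-59/26, -3/2, 37/13)ᵀ = (3/2, -3, -4)ᵀ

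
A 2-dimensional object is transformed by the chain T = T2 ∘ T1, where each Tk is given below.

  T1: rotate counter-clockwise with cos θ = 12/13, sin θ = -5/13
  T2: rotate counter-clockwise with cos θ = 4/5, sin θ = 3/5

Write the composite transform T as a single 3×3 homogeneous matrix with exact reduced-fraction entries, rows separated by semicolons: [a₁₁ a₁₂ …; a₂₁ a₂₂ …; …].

T = [63/65 -16/65 0; 16/65 63/65 0; 0 0 1]

T1 = [12/13 5/13 0; -5/13 12/13 0; 0 0 1]
T2·T1 = [63/65 -16/65 0; 16/65 63/65 0; 0 0 1]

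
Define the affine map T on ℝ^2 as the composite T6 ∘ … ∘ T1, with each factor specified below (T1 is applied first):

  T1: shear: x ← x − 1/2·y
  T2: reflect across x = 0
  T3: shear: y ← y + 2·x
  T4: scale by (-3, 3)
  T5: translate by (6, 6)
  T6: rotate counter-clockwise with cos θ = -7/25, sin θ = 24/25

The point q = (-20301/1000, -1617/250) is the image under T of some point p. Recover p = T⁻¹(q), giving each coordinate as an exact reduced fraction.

p = (-9/5, 3/4)

T1 = [1 -1/2 0; 0 1 0; 0 0 1]
T2·T1 = [-1 1/2 0; 0 1 0; 0 0 1]
T3·…·T1 = [-1 1/2 0; -2 2 0; 0 0 1]
T4·…·T1 = [3 -3/2 0; -6 6 0; 0 0 1]
T5·…·T1 = [3 -3/2 6; -6 6 6; 0 0 1]
T6·…·T1 = [123/25 -267/50 -186/25; 114/25 -78/25 102/25; 0 0 1]
det M = 9; M⁻¹ = [-26/75 89/150 -5; -38/75 41/75 -6; 0 0 1]
M⁻¹ · (-20301/1000, -1617/250)ᵀ = (-9/5, 3/4)ᵀ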